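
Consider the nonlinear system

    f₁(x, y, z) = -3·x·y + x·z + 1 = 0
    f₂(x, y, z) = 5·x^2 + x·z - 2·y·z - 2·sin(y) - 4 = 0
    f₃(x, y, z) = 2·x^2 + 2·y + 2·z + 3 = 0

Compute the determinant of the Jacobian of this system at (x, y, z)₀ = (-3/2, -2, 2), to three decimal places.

J = [[-3·y + z, -3·x, x], [10·x + z, -2·z - 2·cos(y), x - 2·y], [4·x, 2, 2]].
At the point, J = [[8.000, 4.500, -1.500], [-13.000, -3.16771, 2.500], [-6.000, 2.000, 2.000]].
det J = 26.326.

26.326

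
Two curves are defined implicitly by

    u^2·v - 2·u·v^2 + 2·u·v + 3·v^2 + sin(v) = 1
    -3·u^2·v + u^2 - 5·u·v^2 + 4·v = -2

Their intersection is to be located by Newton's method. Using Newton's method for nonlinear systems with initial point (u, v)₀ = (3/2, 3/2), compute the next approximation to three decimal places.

At (3/2, 3/2): F = (7.87249, -16.750).
Jacobian J = [[2·u·v - 2·v^2 + 2·v, u^2 - 4·u·v + 2·u + 6·v + cos(v)], [-6·u·v + 2·u - 5·v^2, -3·u^2 - 10·u·v + 4]].
At the point, J = [[3.000, 5.32074], [-21.750, -25.250]] (det J = 39.97603).
Solving J·Δ = −F gives Δ = (2.743, -3.026).
Then the next iterate is (u, v)₁ = (4.243, -1.526).

(4.243, -1.526)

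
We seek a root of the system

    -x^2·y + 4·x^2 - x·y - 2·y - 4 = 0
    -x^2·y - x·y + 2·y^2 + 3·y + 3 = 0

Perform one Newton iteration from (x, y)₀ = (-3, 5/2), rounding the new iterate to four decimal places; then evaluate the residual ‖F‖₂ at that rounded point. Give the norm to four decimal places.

1500.9410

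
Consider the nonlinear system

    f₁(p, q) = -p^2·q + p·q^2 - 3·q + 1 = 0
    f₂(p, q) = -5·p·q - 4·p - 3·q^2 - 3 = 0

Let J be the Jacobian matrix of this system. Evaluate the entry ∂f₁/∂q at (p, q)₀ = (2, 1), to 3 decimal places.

-3.000

∂f₁/∂q = -p^2 + 2·p·q - 3.
At (2, 1) this is -3.000.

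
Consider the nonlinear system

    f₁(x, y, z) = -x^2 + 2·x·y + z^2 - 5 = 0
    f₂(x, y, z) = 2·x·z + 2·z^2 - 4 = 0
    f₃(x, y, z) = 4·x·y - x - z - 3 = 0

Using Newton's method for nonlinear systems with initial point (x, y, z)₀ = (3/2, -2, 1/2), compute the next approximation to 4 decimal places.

(0.1071, -1.1429, 1.1786)

At (3/2, -2, 1/2): F = (-13.0000, -2.0000, -17.0000).
Jacobian J = [[-2·x + 2·y, 2·x, 2·z], [2·z, 0, 2·x + 4·z], [4·y - 1, 4·x, -1]].
At the point, J = [[-7.0000, 3.0000, 1.0000], [1.0000, 0.0000, 5.0000], [-9.0000, 6.0000, -1.0000]] (det J = 84.0000).
Solving J·Δ = −F gives Δ = (-1.3929, 0.8571, 0.6786).
Then the next iterate is (x, y, z)₁ = (0.1071, -1.1429, 1.1786).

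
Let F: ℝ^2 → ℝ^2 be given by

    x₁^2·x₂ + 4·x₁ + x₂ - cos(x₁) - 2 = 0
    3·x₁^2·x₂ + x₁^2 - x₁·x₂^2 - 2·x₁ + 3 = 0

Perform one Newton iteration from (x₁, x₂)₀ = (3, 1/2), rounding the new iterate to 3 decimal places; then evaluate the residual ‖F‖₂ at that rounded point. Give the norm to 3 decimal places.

At (3, 1/2): F = (15.98999, 18.750).
Jacobian J = [[2·x₁·x₂ + sin(x₁) + 4, x₁^2 + 1], [6·x₁·x₂ + 2·x₁ - x₂^2 - 2, 3·x₁^2 - 2·x₁·x₂]].
At the point, J = [[7.14112, 10.000], [12.750, 24.000]] (det J = 43.88688).
Solving J·Δ = −F gives Δ = (-4.472, 1.594).
Then the next iterate is (x₁, x₂)₁ = (-1.472, 2.094).
Re-evaluating at (-1.472, 2.094): F = (-1.35539, 28.17700), so ‖F‖₂ = 28.210.

28.210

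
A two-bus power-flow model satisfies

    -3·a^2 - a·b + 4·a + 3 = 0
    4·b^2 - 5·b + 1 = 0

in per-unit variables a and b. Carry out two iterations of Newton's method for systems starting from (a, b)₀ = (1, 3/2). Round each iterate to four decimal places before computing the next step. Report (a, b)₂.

At (1, 3/2): F = (2.5000, 2.5000).
Jacobian J = [[-6·a - b + 4, -a], [0, 8·b - 5]].
At the point, J = [[-3.5000, -1.0000], [0.0000, 7.0000]] (det J = -24.5000).
Solving J·Δ = −F gives Δ = (0.8163, -0.3571).
Then the next iterate is (a, b)₁ = (1.8163, 1.1429).
Round to (1.8163, 1.1429) and repeat: F = (-1.707486, 0.510382), J = [[-8.0407, -1.8163], [0.0000, 4.1432]].
Δ = (-0.1845, -0.1232), so (a, b)₂ = (1.6318, 1.0197).

(1.6318, 1.0197)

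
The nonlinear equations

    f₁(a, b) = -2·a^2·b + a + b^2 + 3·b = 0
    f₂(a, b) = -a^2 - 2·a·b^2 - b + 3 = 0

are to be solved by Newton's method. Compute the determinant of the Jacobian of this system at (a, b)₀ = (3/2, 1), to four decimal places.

J = [[-4·a·b + 1, -2·a^2 + 2·b + 3], [-2·a - 2·b^2, -4·a·b - 1]].
At the point, J = [[-5.0000, 0.5000], [-5.0000, -7.0000]].
det J = 37.5000.

37.5000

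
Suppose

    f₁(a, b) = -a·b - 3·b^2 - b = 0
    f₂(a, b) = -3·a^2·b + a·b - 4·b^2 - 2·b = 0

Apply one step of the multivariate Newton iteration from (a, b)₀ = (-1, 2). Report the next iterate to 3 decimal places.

(-0.660, 0.943)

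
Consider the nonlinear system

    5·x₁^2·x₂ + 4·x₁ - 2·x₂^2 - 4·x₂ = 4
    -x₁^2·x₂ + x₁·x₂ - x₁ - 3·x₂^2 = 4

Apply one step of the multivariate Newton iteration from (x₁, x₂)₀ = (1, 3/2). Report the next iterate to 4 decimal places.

(0.8270, 0.2425)

At (1, 3/2): F = (-3.0000, -11.7500).
Jacobian J = [[10·x₁·x₂ + 4, 5·x₁^2 - 4·x₂ - 4], [-2·x₁·x₂ + x₂ - 1, -x₁^2 + x₁ - 6·x₂]].
At the point, J = [[19.0000, -5.0000], [-2.5000, -9.0000]] (det J = -183.5000).
Solving J·Δ = −F gives Δ = (-0.1730, -1.2575).
Then the next iterate is (x₁, x₂)₁ = (0.8270, 0.2425).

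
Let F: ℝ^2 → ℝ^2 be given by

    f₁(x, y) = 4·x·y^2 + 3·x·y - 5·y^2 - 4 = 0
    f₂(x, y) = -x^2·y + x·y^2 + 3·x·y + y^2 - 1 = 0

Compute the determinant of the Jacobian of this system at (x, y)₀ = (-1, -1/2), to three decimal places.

15.500

J = [[4·y^2 + 3·y, 8·x·y + 3·x - 10·y], [-2·x·y + y^2 + 3·y, -x^2 + 2·x·y + 3·x + 2·y]].
At the point, J = [[-0.500, 6.000], [-2.250, -4.000]].
det J = 15.500.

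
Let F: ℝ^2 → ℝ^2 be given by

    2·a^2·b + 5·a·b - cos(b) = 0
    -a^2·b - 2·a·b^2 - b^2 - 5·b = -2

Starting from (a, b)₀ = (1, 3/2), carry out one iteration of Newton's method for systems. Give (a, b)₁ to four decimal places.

At (1, 3/2): F = (10.429263, -13.7500).
Jacobian J = [[4·a·b + 5·b, 2·a^2 + 5·a + sin(b)], [-2·a·b - 2·b^2, -a^2 - 4·a·b - 2·b - 5]].
At the point, J = [[13.5000, 7.997495], [-7.5000, -15.0000]] (det J = -142.518788).
Solving J·Δ = −F gives Δ = (-0.3261, -0.7536).
Then the next iterate is (a, b)₁ = (0.6739, 0.7464).

(0.6739, 0.7464)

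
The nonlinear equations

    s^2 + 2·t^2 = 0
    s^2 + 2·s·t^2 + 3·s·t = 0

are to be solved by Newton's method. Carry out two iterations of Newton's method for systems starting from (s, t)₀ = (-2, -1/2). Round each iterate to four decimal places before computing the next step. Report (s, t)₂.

(0.1781, -0.7106)

At (-2, -1/2): F = (4.5000, 6.0000).
Jacobian J = [[2·s, 4·t], [2·s + 2·t^2 + 3·t, 4·s·t + 3·s]].
At the point, J = [[-4.0000, -2.0000], [-5.0000, -2.0000]] (det J = -2.0000).
Solving J·Δ = −F gives Δ = (1.5000, -0.7500).
Then the next iterate is (s, t)₁ = (-0.5000, -1.2500).
Round to (-0.5000, -1.2500) and repeat: F = (3.3750, 0.5625), J = [[-1.0000, -5.0000], [-1.6250, 1.0000]].
Δ = (0.6781, 0.5394), so (s, t)₂ = (0.1781, -0.7106).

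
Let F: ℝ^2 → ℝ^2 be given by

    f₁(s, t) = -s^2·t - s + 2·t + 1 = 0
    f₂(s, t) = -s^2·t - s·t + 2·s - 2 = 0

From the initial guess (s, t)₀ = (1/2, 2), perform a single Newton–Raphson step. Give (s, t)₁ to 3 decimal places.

(0.261, -0.696)

At (1/2, 2): F = (4.000, -2.500).
Jacobian J = [[-2·s·t - 1, -s^2 + 2], [-2·s·t - t + 2, -s^2 - s]].
At the point, J = [[-3.000, 1.750], [-2.000, -0.750]] (det J = 5.750).
Solving J·Δ = −F gives Δ = (-0.239, -2.696).
Then the next iterate is (s, t)₁ = (0.261, -0.696).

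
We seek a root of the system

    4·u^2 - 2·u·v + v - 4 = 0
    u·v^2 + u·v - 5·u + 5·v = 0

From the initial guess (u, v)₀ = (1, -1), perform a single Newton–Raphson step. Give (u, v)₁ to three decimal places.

At (1, -1): F = (1.000, -10.000).
Jacobian J = [[8·u - 2·v, -2·u + 1], [v^2 + v - 5, 2·u·v + u + 5]].
At the point, J = [[10.000, -1.000], [-5.000, 4.000]] (det J = 35.000).
Solving J·Δ = −F gives Δ = (0.171, 2.714).
Then the next iterate is (u, v)₁ = (1.171, 1.714).

(1.171, 1.714)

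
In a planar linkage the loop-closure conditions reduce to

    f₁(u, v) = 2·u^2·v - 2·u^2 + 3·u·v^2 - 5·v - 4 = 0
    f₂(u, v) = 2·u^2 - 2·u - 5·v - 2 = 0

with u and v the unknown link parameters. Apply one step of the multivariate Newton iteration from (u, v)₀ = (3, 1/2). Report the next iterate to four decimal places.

At (3, 1/2): F = (-13.2500, 7.5000).
Jacobian J = [[4·u·v - 4·u + 3·v^2, 2·u^2 + 6·u·v - 5], [4·u - 2, -5]].
At the point, J = [[-5.2500, 22.0000], [10.0000, -5.0000]] (det J = -193.7500).
Solving J·Δ = −F gives Δ = (-0.5097, 0.4806).
Then the next iterate is (u, v)₁ = (2.4903, 0.9806).

(2.4903, 0.9806)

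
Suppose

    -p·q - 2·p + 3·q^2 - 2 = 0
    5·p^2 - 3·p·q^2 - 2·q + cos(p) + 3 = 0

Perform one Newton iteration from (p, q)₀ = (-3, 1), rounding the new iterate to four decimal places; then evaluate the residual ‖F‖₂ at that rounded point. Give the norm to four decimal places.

At (-3, 1): F = (10.0000, 54.010008).
Jacobian J = [[-q - 2, -p + 6·q], [10·p - 3·q^2 - sin(p), -6·p·q - 2]].
At the point, J = [[-3.0000, 9.0000], [-32.858880, 16.0000]] (det J = 247.729920).
Solving J·Δ = −F gives Δ = (1.3163, -0.6723).
Then the next iterate is (p, q)₁ = (-1.6837, 0.3277).
Re-evaluating at (-1.6837, 0.3277): F = (2.241310, 16.948588), so ‖F‖₂ = 17.0961.

17.0961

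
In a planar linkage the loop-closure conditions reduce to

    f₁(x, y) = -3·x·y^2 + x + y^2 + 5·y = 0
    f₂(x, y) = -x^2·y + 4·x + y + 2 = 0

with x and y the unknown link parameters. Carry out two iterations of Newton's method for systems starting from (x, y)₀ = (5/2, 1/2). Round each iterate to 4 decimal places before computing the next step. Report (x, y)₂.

At (5/2, 1/2): F = (3.3750, 9.3750).
Jacobian J = [[-3·y^2 + 1, -6·x·y + 2·y + 5], [-2·x·y + 4, -x^2 + 1]].
At the point, J = [[0.2500, -1.5000], [1.5000, -5.2500]] (det J = 0.9375).
Solving J·Δ = −F gives Δ = (3.9000, 2.9000).
Then the next iterate is (x, y)₁ = (6.4000, 3.4000).
Round to (6.4000, 3.4000) and repeat: F = (-186.9920, -108.2640), J = [[-33.6800, -118.7600], [-39.5200, -39.9600]].
Δ = (-1.6087, -1.1183), so (x, y)₂ = (4.7913, 2.2817).

(4.7913, 2.2817)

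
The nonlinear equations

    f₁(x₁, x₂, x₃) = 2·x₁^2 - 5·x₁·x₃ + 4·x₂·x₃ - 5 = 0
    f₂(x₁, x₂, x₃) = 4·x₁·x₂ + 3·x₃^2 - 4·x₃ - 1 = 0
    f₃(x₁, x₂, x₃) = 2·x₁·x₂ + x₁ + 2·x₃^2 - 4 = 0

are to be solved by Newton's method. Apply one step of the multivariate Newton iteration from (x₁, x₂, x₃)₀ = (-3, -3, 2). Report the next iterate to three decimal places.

(-1.565, -1.341, 1.766)

At (-3, -3, 2): F = (19.000, 39.000, 19.000).
Jacobian J = [[4·x₁ - 5·x₃, 4·x₃, -5·x₁ + 4·x₂], [4·x₂, 4·x₁, 6·x₃ - 4], [2·x₂ + 1, 2·x₁, 4·x₃]].
At the point, J = [[-22.000, 8.000, 3.000], [-12.000, -12.000, 8.000], [-5.000, -6.000, 8.000]] (det J = 1540.000).
Solving J·Δ = −F gives Δ = (1.435, 1.659, -0.234).
Then the next iterate is (x₁, x₂, x₃)₁ = (-1.565, -1.341, 1.766).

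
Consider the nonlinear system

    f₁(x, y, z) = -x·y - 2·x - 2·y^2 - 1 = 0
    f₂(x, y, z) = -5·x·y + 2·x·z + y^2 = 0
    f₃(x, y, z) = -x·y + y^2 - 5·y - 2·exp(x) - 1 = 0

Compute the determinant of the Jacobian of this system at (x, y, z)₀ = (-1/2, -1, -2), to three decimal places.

7.459

J = [[-y - 2, -x - 4·y, 0], [-5·y + 2·z, -5·x + 2·y, 2·x], [-y - 2·exp(x), -x + 2·y - 5, 0]].
At the point, J = [[-1.000, 4.500, 0.000], [1.000, 0.500, -1.000], [-0.21306, -6.500, 0.000]].
det J = 7.459.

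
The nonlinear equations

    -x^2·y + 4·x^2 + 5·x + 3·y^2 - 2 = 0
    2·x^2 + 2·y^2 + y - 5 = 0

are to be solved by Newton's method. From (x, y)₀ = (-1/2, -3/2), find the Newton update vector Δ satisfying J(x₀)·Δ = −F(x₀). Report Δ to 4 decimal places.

At (-1/2, -3/2): F = (3.6250, -1.5000).
Jacobian J = [[-2·x·y + 8·x + 5, -x^2 + 6·y], [4·x, 4·y + 1]].
At the point, J = [[-0.5000, -9.2500], [-2.0000, -5.0000]] (det J = -16.0000).
Solving J·Δ = −F gives Δ = (-2.0000, 0.5000).

(-2.0000, 0.5000)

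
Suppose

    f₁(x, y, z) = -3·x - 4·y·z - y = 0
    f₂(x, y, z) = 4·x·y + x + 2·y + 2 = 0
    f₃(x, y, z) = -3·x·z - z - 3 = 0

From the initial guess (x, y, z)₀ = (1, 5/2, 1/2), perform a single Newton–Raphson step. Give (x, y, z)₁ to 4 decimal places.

(-0.7600, 2.7267, -0.0900)

At (1, 5/2, 1/2): F = (-10.5000, 18.0000, -5.0000).
Jacobian J = [[-3, -4·z - 1, -4·y], [4·y + 1, 4·x + 2, 0], [-3·z, 0, -3·x - 1]].
At the point, J = [[-3.0000, -3.0000, -10.0000], [11.0000, 6.0000, 0.0000], [-1.5000, 0.0000, -4.0000]] (det J = -150.0000).
Solving J·Δ = −F gives Δ = (-1.7600, 0.2267, -0.5900).
Then the next iterate is (x, y, z)₁ = (-0.7600, 2.7267, -0.0900).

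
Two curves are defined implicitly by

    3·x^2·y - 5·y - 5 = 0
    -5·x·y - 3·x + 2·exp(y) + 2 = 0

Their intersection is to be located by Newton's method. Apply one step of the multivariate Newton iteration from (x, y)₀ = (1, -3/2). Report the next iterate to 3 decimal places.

At (1, -3/2): F = (-2.000, 6.94626).
Jacobian J = [[6·x·y, 3·x^2 - 5], [-5·y - 3, -5·x + 2·exp(y)]].
At the point, J = [[-9.000, -2.000], [4.500, -4.55374]] (det J = 49.98366).
Solving J·Δ = −F gives Δ = (-0.460, 1.071).
Then the next iterate is (x, y)₁ = (0.540, -0.429).

(0.540, -0.429)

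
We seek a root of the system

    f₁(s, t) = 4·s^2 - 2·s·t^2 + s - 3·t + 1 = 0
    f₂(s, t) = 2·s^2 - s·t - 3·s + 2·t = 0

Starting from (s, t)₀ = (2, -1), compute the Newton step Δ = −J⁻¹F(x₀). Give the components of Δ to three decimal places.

(-0.333, -2.600)

At (2, -1): F = (18.000, 2.000).
Jacobian J = [[8·s - 2·t^2 + 1, -4·s·t - 3], [4·s - t - 3, -s + 2]].
At the point, J = [[15.000, 5.000], [6.000, 0.000]] (det J = -30.000).
Solving J·Δ = −F gives Δ = (-0.333, -2.600).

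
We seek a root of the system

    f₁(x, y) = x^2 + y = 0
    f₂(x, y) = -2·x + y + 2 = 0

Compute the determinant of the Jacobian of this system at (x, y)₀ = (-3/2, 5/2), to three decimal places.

-1.000

J = [[2·x, 1], [-2, 1]].
At the point, J = [[-3.000, 1.000], [-2.000, 1.000]].
det J = -1.000.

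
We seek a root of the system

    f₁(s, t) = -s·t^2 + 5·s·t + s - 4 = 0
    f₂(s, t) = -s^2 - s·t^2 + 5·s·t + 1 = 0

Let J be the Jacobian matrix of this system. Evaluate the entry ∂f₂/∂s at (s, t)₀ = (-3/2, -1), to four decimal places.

∂f₂/∂s = -2·s - t^2 + 5·t.
At (-3/2, -1) this is -3.0000.

-3.0000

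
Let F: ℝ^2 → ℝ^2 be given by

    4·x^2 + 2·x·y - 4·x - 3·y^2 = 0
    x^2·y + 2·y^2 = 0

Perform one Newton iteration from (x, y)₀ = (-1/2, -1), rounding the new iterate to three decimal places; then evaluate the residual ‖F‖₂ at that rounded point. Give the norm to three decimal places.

At (-1/2, -1): F = (1.000, 1.750).
Jacobian J = [[8·x + 2·y - 4, 2·x - 6·y], [2·x·y, x^2 + 4·y]].
At the point, J = [[-10.000, 5.000], [1.000, -3.750]] (det J = 32.500).
Solving J·Δ = −F gives Δ = (0.385, 0.569).
Then the next iterate is (x, y)₁ = (-0.115, -0.431).
Re-evaluating at (-0.115, -0.431): F = (0.05475, 0.36582), so ‖F‖₂ = 0.370.

0.370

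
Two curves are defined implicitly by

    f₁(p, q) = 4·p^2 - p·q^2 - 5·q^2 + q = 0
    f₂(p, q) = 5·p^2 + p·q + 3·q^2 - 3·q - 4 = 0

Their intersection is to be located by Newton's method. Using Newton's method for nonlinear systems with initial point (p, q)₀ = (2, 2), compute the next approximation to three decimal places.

(1.185, 1.267)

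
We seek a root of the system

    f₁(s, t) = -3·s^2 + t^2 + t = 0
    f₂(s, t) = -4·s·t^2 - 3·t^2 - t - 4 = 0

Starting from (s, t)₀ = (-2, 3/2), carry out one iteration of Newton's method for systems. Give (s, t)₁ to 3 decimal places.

(-1.321, 1.526)

At (-2, 3/2): F = (-8.250, 5.750).
Jacobian J = [[-6·s, 2·t + 1], [-4·t^2, -8·s·t - 6·t - 1]].
At the point, J = [[12.000, 4.000], [-9.000, 14.000]] (det J = 204.000).
Solving J·Δ = −F gives Δ = (0.679, 0.026).
Then the next iterate is (s, t)₁ = (-1.321, 1.526).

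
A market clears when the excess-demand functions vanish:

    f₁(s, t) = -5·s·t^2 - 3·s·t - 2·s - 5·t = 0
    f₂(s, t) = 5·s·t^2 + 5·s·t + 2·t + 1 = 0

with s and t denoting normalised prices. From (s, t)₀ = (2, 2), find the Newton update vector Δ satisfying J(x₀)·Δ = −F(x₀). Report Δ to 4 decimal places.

At (2, 2): F = (-66.0000, 65.0000).
Jacobian J = [[-5·t^2 - 3·t - 2, -10·s·t - 3·s - 5], [5·t^2 + 5·t, 10·s·t + 5·s + 2]].
At the point, J = [[-28.0000, -51.0000], [30.0000, 52.0000]] (det J = 74.0000).
Solving J·Δ = −F gives Δ = (1.5811, -2.1622).

(1.5811, -2.1622)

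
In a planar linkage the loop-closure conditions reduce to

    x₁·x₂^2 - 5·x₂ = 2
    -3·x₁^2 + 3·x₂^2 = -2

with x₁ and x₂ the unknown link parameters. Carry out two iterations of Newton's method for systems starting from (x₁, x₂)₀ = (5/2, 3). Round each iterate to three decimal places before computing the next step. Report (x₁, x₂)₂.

(2.490, 2.354)

At (5/2, 3): F = (5.500, 10.250).
Jacobian J = [[x₂^2, 2·x₁·x₂ - 5], [-6·x₁, 6·x₂]].
At the point, J = [[9.000, 10.000], [-15.000, 18.000]] (det J = 312.000).
Solving J·Δ = −F gives Δ = (0.011, -0.560).
Then the next iterate is (x₁, x₂)₁ = (2.511, 2.440).
Round to (2.511, 2.440) and repeat: F = (0.74949, 0.94544), J = [[5.95360, 7.25368], [-15.066, 14.640]].
Δ = (-0.021, -0.086), so (x₁, x₂)₂ = (2.490, 2.354).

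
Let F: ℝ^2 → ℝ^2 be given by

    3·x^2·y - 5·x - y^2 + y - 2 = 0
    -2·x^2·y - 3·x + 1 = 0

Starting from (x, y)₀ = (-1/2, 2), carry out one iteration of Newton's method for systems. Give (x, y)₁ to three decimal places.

At (-1/2, 2): F = (0.000, 1.500).
Jacobian J = [[6·x·y - 5, 3·x^2 - 2·y + 1], [-4·x·y - 3, -2·x^2]].
At the point, J = [[-11.000, -2.250], [1.000, -0.500]] (det J = 7.750).
Solving J·Δ = −F gives Δ = (-0.435, 2.129).
Then the next iterate is (x, y)₁ = (-0.935, 4.129).

(-0.935, 4.129)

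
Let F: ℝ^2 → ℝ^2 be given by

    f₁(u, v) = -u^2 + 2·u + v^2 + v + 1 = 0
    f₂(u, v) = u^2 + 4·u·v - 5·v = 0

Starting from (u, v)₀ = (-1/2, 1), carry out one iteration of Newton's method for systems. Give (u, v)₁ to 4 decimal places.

(-0.2333, 0.1500)

At (-1/2, 1): F = (1.7500, -6.7500).
Jacobian J = [[-2·u + 2, 2·v + 1], [2·u + 4·v, 4·u - 5]].
At the point, J = [[3.0000, 3.0000], [3.0000, -7.0000]] (det J = -30.0000).
Solving J·Δ = −F gives Δ = (0.2667, -0.8500).
Then the next iterate is (u, v)₁ = (-0.2333, 0.1500).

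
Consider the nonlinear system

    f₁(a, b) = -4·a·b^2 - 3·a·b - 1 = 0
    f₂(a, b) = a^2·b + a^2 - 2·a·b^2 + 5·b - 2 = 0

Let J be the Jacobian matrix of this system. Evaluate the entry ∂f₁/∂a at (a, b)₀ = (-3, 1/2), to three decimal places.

-2.500

∂f₁/∂a = -4·b^2 - 3·b.
At (-3, 1/2) this is -2.500.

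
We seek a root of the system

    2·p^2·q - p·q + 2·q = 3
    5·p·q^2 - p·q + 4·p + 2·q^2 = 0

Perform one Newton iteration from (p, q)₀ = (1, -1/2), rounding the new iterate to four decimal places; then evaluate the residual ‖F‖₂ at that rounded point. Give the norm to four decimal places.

At (1, -1/2): F = (-4.5000, 6.2500).
Jacobian J = [[4·p·q - q, 2·p^2 - p + 2], [5·q^2 - q + 4, 10·p·q - p + 4·q]].
At the point, J = [[-1.5000, 3.0000], [5.7500, -8.0000]] (det J = -5.2500).
Solving J·Δ = −F gives Δ = (3.2857, 3.1429).
Then the next iterate is (p, q)₁ = (4.2857, 2.6429).
Re-evaluating at (4.2857, 2.6429): F = (88.044599, 169.462331), so ‖F‖₂ = 190.9695.

190.9695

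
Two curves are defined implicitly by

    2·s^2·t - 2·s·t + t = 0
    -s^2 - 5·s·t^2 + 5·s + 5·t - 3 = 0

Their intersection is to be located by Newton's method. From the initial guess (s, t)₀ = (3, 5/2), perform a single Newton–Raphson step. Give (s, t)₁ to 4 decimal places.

(2.0549, 1.8176)

At (3, 5/2): F = (32.5000, -78.2500).
Jacobian J = [[4·s·t - 2·t, 2·s^2 - 2·s + 1], [-2·s - 5·t^2 + 5, -10·s·t + 5]].
At the point, J = [[25.0000, 13.0000], [-32.2500, -70.0000]] (det J = -1330.7500).
Solving J·Δ = −F gives Δ = (-0.9451, -0.6824).
Then the next iterate is (s, t)₁ = (2.0549, 1.8176).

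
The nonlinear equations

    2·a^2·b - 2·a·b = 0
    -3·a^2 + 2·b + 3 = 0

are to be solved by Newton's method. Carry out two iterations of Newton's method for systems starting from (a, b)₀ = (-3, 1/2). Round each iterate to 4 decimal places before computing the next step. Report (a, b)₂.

At (-3, 1/2): F = (12.0000, -23.0000).
Jacobian J = [[4·a·b - 2·b, 2·a^2 - 2·a], [-6·a, 2]].
At the point, J = [[-7.0000, 24.0000], [18.0000, 2.0000]] (det J = -446.0000).
Solving J·Δ = −F gives Δ = (1.2915, -0.1233).
Then the next iterate is (a, b)₁ = (-1.7085, 0.3767).
Round to (-1.7085, 0.3767) and repeat: F = (3.486338, -5.003517), J = [[-3.327768, 9.254944], [10.2510, 2.0000]].
Δ = (0.5248, -0.1880), so (a, b)₂ = (-1.1837, 0.1887).

(-1.1837, 0.1887)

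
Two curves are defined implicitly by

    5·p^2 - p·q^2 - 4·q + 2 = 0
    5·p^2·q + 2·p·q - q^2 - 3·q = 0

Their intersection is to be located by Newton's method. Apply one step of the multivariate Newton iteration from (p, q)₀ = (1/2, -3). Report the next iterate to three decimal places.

(1.683, 3.018)

At (1/2, -3): F = (10.750, -6.750).
Jacobian J = [[10·p - q^2, -2·p·q - 4], [10·p·q + 2·q, 5·p^2 + 2·p - 2·q - 3]].
At the point, J = [[-4.000, -1.000], [-21.000, 5.250]] (det J = -42.000).
Solving J·Δ = −F gives Δ = (1.183, 6.018).
Then the next iterate is (p, q)₁ = (1.683, 3.018).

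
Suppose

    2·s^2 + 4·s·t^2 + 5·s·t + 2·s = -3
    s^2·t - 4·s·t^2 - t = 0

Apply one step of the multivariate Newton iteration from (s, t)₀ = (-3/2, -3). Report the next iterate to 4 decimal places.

At (-3/2, -3): F = (-27.0000, 50.2500).
Jacobian J = [[4·s + 4·t^2 + 5·t + 2, 8·s·t + 5·s], [2·s·t - 4·t^2, s^2 - 8·s·t - 1]].
At the point, J = [[17.0000, 28.5000], [-27.0000, -34.7500]] (det J = 178.7500).
Solving J·Δ = −F gives Δ = (2.7629, -0.7007).
Then the next iterate is (s, t)₁ = (1.2629, -3.7007).

(1.2629, -3.7007)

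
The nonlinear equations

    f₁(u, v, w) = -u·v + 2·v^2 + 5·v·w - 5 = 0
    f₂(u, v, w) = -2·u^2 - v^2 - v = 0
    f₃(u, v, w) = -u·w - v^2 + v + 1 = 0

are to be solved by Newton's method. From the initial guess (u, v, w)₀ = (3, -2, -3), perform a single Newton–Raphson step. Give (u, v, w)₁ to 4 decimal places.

At (3, -2, -3): F = (39.0000, -20.0000, 4.0000).
Jacobian J = [[-v, -u + 4·v + 5·w, 5·v], [-4·u, -2·v - 1, 0], [-w, -2·v + 1, -u]].
At the point, J = [[2.0000, -26.0000, -10.0000], [-12.0000, 3.0000, 0.0000], [3.0000, 5.0000, -3.0000]] (det J = 1608.0000).
Solving J·Δ = −F gives Δ = (-1.4484, 0.8731, 1.3402).
Then the next iterate is (u, v, w)₁ = (1.5516, -1.1269, -1.6598).

(1.5516, -1.1269, -1.6598)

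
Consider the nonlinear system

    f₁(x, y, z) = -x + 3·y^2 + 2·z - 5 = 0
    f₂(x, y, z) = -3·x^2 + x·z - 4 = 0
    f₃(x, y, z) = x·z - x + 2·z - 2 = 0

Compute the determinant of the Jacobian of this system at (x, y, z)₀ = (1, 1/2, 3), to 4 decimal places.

33.0000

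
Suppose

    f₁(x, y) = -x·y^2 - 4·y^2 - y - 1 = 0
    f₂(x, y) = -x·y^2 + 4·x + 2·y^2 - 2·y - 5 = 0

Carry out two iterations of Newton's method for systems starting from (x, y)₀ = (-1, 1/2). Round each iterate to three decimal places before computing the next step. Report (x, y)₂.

(1.487, 0.436)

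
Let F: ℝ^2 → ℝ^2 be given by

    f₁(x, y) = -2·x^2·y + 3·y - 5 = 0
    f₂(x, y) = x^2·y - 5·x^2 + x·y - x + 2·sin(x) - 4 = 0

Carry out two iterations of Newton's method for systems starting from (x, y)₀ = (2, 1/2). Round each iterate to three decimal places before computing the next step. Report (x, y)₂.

(0.364, 2.662)

At (2, 1/2): F = (-7.500, -21.18141).
Jacobian J = [[-4·x·y, -2·x^2 + 3], [2·x·y - 10·x + y + 2·cos(x) - 1, x^2 + x]].
At the point, J = [[-4.000, -5.000], [-19.33229, 6.000]] (det J = -120.66147).
Solving J·Δ = −F gives Δ = (-1.251, -0.499).
Then the next iterate is (x, y)₁ = (0.749, 0.001).
Round to (0.749, 0.001) and repeat: F = (-4.99812, -6.19088), J = [[-0.00300, 1.87800], [-7.02276, 1.31000]].
Δ = (-0.385, 2.661), so (x, y)₂ = (0.364, 2.662).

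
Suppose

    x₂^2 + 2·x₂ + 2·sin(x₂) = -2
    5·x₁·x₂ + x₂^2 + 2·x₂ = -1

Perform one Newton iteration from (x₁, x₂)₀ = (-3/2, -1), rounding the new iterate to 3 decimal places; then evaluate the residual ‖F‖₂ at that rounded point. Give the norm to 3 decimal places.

At (-3/2, -1): F = (-0.68294, 7.500).
Jacobian J = [[0, 2·x₂ + 2·cos(x₂) + 2], [5·x₂, 5·x₁ + 2·x₂ + 2]].
At the point, J = [[0.000, 1.08060], [-5.000, -7.500]] (det J = 5.40302).
Solving J·Δ = −F gives Δ = (0.552, 0.632).
Then the next iterate is (x₁, x₂)₁ = (-0.948, -0.368).
Re-evaluating at (-0.948, -0.368): F = (0.67992, 2.14374), so ‖F‖₂ = 2.249.

2.249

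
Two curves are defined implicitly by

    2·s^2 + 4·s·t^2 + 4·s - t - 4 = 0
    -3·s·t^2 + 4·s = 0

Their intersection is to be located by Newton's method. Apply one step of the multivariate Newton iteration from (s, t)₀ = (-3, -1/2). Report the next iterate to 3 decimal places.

(-7.101, -3.064)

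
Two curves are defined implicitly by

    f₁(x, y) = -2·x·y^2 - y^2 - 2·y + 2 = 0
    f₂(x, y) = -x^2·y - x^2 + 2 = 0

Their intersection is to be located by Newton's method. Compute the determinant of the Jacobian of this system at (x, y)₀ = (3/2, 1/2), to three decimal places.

-25.875

J = [[-2·y^2, -4·x·y - 2·y - 2], [-2·x·y - 2·x, -x^2]].
At the point, J = [[-0.500, -6.000], [-4.500, -2.250]].
det J = -25.875.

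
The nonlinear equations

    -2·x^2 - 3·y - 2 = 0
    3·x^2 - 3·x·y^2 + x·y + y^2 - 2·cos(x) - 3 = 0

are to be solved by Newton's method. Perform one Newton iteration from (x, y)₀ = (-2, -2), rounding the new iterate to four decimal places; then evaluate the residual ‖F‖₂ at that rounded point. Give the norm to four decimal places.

At (-2, -2): F = (-4.0000, 41.832294).
Jacobian J = [[-4·x, -3], [6·x - 3·y^2 + y + 2·sin(x), -6·x·y + x + 2·y]].
At the point, J = [[8.0000, -3.0000], [-27.818595, -30.0000]] (det J = -323.455785).
Solving J·Δ = −F gives Δ = (0.7590, 0.6906).
Then the next iterate is (x, y)₁ = (-1.2410, -1.3094).
Re-evaluating at (-1.2410, -1.3094): F = (-1.151962, 10.695225), so ‖F‖₂ = 10.7571.

10.7571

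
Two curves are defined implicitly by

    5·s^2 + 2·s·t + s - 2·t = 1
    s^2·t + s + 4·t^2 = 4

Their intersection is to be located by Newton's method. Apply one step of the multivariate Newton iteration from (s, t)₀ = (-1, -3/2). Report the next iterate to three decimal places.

(-0.399, -1.054)

At (-1, -3/2): F = (9.000, 2.500).
Jacobian J = [[10·s + 2·t + 1, 2·s - 2], [2·s·t + 1, s^2 + 8·t]].
At the point, J = [[-12.000, -4.000], [4.000, -11.000]] (det J = 148.000).
Solving J·Δ = −F gives Δ = (0.601, 0.446).
Then the next iterate is (s, t)₁ = (-0.399, -1.054).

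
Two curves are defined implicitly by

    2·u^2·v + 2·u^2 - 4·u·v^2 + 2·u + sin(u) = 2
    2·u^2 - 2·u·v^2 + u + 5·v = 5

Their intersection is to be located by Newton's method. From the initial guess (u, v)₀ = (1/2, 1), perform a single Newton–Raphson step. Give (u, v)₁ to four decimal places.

(0.8760, 0.8747)

At (1/2, 1): F = (-1.520574, 0.0000).
Jacobian J = [[4·u·v + 4·u - 4·v^2 + cos(u) + 2, 2·u^2 - 8·u·v], [4·u - 2·v^2 + 1, -4·u·v + 5]].
At the point, J = [[2.877583, -3.5000], [1.0000, 3.0000]] (det J = 12.132748).
Solving J·Δ = −F gives Δ = (0.3760, -0.1253).
Then the next iterate is (u, v)₁ = (0.8760, 0.8747).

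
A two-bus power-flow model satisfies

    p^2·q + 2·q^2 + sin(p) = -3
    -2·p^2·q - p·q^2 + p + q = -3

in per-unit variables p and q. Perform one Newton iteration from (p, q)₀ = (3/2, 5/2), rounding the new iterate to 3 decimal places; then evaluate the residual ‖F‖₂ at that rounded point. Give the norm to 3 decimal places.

6.129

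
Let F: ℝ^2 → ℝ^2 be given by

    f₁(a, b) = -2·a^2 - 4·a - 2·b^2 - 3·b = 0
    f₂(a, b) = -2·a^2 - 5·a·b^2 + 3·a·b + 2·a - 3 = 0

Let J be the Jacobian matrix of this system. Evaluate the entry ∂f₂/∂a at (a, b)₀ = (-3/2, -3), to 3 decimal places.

-46.000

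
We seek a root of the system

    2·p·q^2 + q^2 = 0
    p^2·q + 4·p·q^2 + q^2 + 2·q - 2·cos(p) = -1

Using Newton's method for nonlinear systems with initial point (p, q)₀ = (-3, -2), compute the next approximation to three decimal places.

(-1.597, -1.561)

At (-3, -2): F = (-20.000, -63.02002).
Jacobian J = [[2·q^2, 4·p·q + 2·q], [2·p·q + 4·q^2 + 2·sin(p), p^2 + 8·p·q + 2·q + 2]].
At the point, J = [[8.000, 20.000], [27.71776, 55.000]] (det J = -114.35520).
Solving J·Δ = −F gives Δ = (1.403, 0.439).
Then the next iterate is (p, q)₁ = (-1.597, -1.561).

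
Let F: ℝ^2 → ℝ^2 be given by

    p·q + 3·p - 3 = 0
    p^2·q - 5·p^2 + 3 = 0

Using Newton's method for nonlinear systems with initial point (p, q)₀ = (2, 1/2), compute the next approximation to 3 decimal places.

At (2, 1/2): F = (4.000, -15.000).
Jacobian J = [[q + 3, p], [2·p·q - 10·p, p^2]].
At the point, J = [[3.500, 2.000], [-18.000, 4.000]] (det J = 50.000).
Solving J·Δ = −F gives Δ = (-0.920, -0.390).
Then the next iterate is (p, q)₁ = (1.080, 0.110).

(1.080, 0.110)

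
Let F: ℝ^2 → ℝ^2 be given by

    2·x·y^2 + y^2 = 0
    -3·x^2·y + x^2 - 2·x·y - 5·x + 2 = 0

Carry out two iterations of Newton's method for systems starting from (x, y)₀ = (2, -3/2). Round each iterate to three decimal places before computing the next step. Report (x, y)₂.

At (2, -3/2): F = (11.250, 20.000).
Jacobian J = [[2·y^2, 4·x·y + 2·y], [-6·x·y + 2·x - 2·y - 5, -3·x^2 - 2·x]].
At the point, J = [[4.500, -15.000], [20.000, -16.000]] (det J = 228.000).
Solving J·Δ = −F gives Δ = (-0.526, 0.592).
Then the next iterate is (x, y)₁ = (1.474, -0.908).
Round to (1.474, -0.908) and repeat: F = (3.25498, 5.39783), J = [[1.64893, -7.16957], [7.79435, -9.46603]].
Δ = (-0.196, 0.409), so (x, y)₂ = (1.278, -0.499).

(1.278, -0.499)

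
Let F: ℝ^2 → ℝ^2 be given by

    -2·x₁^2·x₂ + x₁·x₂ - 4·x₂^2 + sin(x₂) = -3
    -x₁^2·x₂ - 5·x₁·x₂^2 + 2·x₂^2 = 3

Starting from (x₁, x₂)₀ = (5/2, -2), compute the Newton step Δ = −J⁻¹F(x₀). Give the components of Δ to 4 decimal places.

(-0.5709, 0.7494)

At (5/2, -2): F = (6.090703, -32.5000).
Jacobian J = [[-4·x₁·x₂ + x₂, -2·x₁^2 + x₁ - 8·x₂ + cos(x₂)], [-2·x₁·x₂ - 5·x₂^2, -x₁^2 - 10·x₁·x₂ + 4·x₂]].
At the point, J = [[18.0000, 5.583853], [-10.0000, 35.7500]] (det J = 699.338532).
Solving J·Δ = −F gives Δ = (-0.5709, 0.7494).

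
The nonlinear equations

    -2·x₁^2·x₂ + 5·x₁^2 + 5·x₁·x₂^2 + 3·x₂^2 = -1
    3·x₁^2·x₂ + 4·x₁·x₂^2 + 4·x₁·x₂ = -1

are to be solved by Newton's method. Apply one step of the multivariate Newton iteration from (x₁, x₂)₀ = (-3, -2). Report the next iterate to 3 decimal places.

(-1.714, -1.676)

At (-3, -2): F = (34.000, -77.000).
Jacobian J = [[-4·x₁·x₂ + 10·x₁ + 5·x₂^2, -2·x₁^2 + 10·x₁·x₂ + 6·x₂], [6·x₁·x₂ + 4·x₂^2 + 4·x₂, 3·x₁^2 + 8·x₁·x₂ + 4·x₁]].
At the point, J = [[-34.000, 30.000], [44.000, 63.000]] (det J = -3462.000).
Solving J·Δ = −F gives Δ = (1.286, 0.324).
Then the next iterate is (x₁, x₂)₁ = (-1.714, -1.676).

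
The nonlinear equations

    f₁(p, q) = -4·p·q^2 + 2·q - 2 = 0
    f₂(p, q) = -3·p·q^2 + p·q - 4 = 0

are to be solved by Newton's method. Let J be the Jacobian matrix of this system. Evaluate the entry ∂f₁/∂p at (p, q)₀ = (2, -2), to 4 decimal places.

-16.0000

∂f₁/∂p = -4·q^2.
At (2, -2) this is -16.0000.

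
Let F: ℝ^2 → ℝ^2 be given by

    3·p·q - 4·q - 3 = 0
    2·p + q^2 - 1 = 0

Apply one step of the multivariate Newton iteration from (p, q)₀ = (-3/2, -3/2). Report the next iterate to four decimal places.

(-0.0533, -1.1189)

At (-3/2, -3/2): F = (9.7500, -1.7500).
Jacobian J = [[3·q, 3·p - 4], [2, 2·q]].
At the point, J = [[-4.5000, -8.5000], [2.0000, -3.0000]] (det J = 30.5000).
Solving J·Δ = −F gives Δ = (1.4467, 0.3811).
Then the next iterate is (p, q)₁ = (-0.0533, -1.1189).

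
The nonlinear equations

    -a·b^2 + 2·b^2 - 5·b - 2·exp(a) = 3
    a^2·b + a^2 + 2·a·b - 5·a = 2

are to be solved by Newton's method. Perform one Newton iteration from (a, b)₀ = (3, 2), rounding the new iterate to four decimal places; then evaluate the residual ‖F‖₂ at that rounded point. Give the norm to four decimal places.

At (3, 2): F = (-57.171074, 22.0000).
Jacobian J = [[-b^2 - 2·exp(a), -2·a·b + 4·b - 5], [2·a·b + 2·a + 2·b - 5, a^2 + 2·a]].
At the point, J = [[-44.171074, -9.0000], [17.0000, 15.0000]] (det J = -509.566108).
Solving J·Δ = −F gives Δ = (-1.2944, 0.0003).
Then the next iterate is (a, b)₁ = (1.7056, 2.0003).
Re-evaluating at (1.7056, 2.0003): F = (-22.832922, 5.023510), so ‖F‖₂ = 23.3790.

23.3790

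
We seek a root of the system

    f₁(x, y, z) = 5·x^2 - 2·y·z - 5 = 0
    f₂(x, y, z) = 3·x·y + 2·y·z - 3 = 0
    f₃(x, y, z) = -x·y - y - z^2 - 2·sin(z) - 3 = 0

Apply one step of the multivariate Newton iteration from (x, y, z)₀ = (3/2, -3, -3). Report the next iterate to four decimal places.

(-2.6864, 4.8596, 1.5647)

At (3/2, -3, -3): F = (-11.7500, 1.5000, -4.217760).
Jacobian J = [[10·x, -2·z, -2·y], [3·y, 3·x + 2·z, 2·y], [-y, -x - 1, -2·z - 2·cos(z)]].
At the point, J = [[15.0000, 6.0000, 6.0000], [-9.0000, -1.5000, -6.0000], [3.0000, -2.5000, 7.979985]] (det J = 80.369527).
Solving J·Δ = −F gives Δ = (-4.1864, 7.8596, 4.5647).
Then the next iterate is (x, y, z)₁ = (-2.6864, 4.8596, 1.5647).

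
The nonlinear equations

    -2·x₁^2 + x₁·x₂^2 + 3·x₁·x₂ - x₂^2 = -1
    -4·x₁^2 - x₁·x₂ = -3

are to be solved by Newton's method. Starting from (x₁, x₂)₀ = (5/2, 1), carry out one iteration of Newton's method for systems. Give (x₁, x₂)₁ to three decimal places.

At (5/2, 1): F = (-2.500, -24.500).
Jacobian J = [[-4·x₁ + x₂^2 + 3·x₂, 2·x₁·x₂ + 3·x₁ - 2·x₂], [-8·x₁ - x₂, -x₁]].
At the point, J = [[-6.000, 10.500], [-21.000, -2.500]] (det J = 235.500).
Solving J·Δ = −F gives Δ = (-1.119, -0.401).
Then the next iterate is (x₁, x₂)₁ = (1.381, 0.599).

(1.381, 0.599)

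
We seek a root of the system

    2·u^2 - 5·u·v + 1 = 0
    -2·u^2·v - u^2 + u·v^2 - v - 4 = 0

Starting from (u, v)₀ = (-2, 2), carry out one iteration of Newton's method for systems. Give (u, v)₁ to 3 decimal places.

(0.318, 3.273)

At (-2, 2): F = (29.000, -34.000).
Jacobian J = [[4·u - 5·v, -5·u], [-4·u·v - 2·u + v^2, -2·u^2 + 2·u·v - 1]].
At the point, J = [[-18.000, 10.000], [24.000, -17.000]] (det J = 66.000).
Solving J·Δ = −F gives Δ = (2.318, 1.273).
Then the next iterate is (u, v)₁ = (0.318, 3.273).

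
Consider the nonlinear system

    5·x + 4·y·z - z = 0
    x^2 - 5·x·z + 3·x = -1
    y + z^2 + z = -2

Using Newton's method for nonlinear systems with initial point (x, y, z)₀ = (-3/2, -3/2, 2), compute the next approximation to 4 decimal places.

(-1.2803, -0.2977, 0.4595)

At (-3/2, -3/2, 2): F = (-21.5000, 13.7500, 6.5000).
Jacobian J = [[5, 4·z, 4·y - 1], [2·x - 5·z + 3, 0, -5·x], [0, 1, 2·z + 1]].
At the point, J = [[5.0000, 8.0000, -7.0000], [-10.0000, 0.0000, 7.5000], [0.0000, 1.0000, 5.0000]] (det J = 432.5000).
Solving J·Δ = −F gives Δ = (0.2197, 1.2023, -1.5405).
Then the next iterate is (x, y, z)₁ = (-1.2803, -0.2977, 0.4595).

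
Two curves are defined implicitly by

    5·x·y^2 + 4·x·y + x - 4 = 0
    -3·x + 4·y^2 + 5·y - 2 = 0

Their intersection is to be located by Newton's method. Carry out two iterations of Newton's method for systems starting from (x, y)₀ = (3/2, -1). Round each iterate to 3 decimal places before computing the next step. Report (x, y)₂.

At (3/2, -1): F = (-1.000, -7.500).
Jacobian J = [[5·y^2 + 4·y + 1, 10·x·y + 4·x], [-3, 8·y + 5]].
At the point, J = [[2.000, -9.000], [-3.000, -3.000]] (det J = -33.000).
Solving J·Δ = −F gives Δ = (-1.955, -0.545).
Then the next iterate is (x, y)₁ = (-0.455, -1.545).
Round to (-0.455, -1.545) and repeat: F = (-7.07358, 1.18810), J = [[6.75512, 5.20975], [-3.000, -7.360]].
Δ = (1.346, -0.387), so (x, y)₂ = (0.891, -1.932).

(0.891, -1.932)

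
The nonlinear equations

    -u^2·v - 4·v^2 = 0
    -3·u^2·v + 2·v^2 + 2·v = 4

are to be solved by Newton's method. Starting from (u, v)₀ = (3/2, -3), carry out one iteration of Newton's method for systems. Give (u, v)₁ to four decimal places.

(1.3313, -1.5854)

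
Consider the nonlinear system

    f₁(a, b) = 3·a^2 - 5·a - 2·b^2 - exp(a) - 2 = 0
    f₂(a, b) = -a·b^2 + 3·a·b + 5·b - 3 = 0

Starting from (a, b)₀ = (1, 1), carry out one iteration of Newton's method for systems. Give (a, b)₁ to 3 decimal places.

(-14.721, 5.574)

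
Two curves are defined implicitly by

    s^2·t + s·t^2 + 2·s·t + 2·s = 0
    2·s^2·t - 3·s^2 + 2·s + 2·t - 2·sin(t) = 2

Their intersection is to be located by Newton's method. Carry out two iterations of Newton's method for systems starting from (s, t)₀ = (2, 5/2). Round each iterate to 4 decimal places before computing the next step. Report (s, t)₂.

(0.0222, 2.0555)

At (2, 5/2): F = (36.5000, 13.803056).
Jacobian J = [[2·s·t + t^2 + 2·t + 2, s^2 + 2·s·t + 2·s], [4·s·t - 6·s + 2, 2·s^2 - 2·cos(t) + 2]].
At the point, J = [[23.2500, 18.0000], [10.0000, 11.602287]] (det J = 89.753178).
Solving J·Δ = −F gives Δ = (-1.9501, 0.4911).
Then the next iterate is (s, t)₁ = (0.0499, 2.9911).
Round to (0.0499, 2.9911) and repeat: F = (0.852199, 3.789575), J = [[17.227391, 0.400802], [2.297624, 3.982375]].
Δ = (-0.0277, -0.9356), so (s, t)₂ = (0.0222, 2.0555).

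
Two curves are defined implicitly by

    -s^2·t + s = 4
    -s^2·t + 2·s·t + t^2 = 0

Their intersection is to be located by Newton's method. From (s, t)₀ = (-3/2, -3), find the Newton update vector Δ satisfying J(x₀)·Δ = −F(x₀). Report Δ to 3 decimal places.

At (-3/2, -3): F = (1.250, 24.750).
Jacobian J = [[-2·s·t + 1, -s^2], [-2·s·t + 2·t, -s^2 + 2·s + 2·t]].
At the point, J = [[-8.000, -2.250], [-15.000, -11.250]] (det J = 56.250).
Solving J·Δ = −F gives Δ = (-0.740, 3.187).

(-0.740, 3.187)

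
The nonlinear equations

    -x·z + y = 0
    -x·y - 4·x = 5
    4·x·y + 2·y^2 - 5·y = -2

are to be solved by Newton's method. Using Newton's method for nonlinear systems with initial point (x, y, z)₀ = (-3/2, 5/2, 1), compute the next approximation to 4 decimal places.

(0.2353, 6.8529, -3.4118)

At (-3/2, 5/2, 1): F = (4.0000, 4.7500, -13.0000).
Jacobian J = [[-z, 1, -x], [-y - 4, -x, 0], [4·y, 4·x + 4·y - 5, 0]].
At the point, J = [[-1.0000, 1.0000, 1.5000], [-6.5000, 1.5000, 0.0000], [10.0000, -1.0000, 0.0000]] (det J = -12.7500).
Solving J·Δ = −F gives Δ = (1.7353, 4.3529, -4.4118).
Then the next iterate is (x, y, z)₁ = (0.2353, 6.8529, -3.4118).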